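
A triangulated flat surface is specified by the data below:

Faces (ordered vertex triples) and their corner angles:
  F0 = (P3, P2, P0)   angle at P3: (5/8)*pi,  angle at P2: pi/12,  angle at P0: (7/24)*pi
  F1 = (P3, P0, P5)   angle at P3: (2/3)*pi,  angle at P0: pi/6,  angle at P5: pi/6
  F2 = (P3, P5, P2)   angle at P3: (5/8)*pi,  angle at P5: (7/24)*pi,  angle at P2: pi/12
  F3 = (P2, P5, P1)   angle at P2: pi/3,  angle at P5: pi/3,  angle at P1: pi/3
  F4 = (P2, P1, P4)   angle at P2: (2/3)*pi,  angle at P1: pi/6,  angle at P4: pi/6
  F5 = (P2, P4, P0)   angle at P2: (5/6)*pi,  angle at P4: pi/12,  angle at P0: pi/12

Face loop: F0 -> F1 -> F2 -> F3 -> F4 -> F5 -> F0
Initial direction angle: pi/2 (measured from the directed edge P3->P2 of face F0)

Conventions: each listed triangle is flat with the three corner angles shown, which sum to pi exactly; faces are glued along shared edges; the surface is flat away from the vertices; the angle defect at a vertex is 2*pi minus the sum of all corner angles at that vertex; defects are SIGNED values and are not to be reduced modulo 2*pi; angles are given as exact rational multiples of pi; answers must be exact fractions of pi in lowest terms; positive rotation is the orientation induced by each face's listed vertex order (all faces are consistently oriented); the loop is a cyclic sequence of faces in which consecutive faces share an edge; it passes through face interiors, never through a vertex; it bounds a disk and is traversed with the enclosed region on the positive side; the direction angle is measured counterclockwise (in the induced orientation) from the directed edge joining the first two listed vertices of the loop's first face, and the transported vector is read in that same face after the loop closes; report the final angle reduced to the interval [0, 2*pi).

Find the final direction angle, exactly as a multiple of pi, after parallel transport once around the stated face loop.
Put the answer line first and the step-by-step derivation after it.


Answer: final direction angle = (7/12)*pi

enclosed vertex P2: corner angles sum to 2*pi, defect = 2*pi - 2*pi = 0
enclosed vertex P3: corner angles sum to (23/12)*pi, defect = 2*pi - (23/12)*pi = pi/12
summing the enclosed defects onto the initial angle, mod 2*pi in the induced orientation:
final angle = pi/2 + pi/12 = (7/12)*pi (mod 2*pi)


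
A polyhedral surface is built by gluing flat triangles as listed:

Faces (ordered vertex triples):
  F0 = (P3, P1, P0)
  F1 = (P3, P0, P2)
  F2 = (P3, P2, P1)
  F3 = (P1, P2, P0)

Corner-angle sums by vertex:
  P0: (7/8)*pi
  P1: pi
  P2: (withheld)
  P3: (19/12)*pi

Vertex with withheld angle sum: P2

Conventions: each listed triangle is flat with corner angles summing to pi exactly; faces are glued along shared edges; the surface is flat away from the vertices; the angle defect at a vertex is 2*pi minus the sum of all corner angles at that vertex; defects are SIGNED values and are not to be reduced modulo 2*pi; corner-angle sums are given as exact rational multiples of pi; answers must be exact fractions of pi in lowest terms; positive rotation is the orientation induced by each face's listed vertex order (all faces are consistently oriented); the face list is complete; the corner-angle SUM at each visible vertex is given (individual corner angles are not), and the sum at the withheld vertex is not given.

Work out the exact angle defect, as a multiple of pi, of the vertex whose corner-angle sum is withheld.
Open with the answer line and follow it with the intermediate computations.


Answer: defect(P2) = (35/24)*pi

V = 4, E = 6, F = 4; chi = V - E + F = 2
Gauss-Bonnet: total defect = 2*pi*chi = 4*pi; visible defects sum to (61/24)*pi


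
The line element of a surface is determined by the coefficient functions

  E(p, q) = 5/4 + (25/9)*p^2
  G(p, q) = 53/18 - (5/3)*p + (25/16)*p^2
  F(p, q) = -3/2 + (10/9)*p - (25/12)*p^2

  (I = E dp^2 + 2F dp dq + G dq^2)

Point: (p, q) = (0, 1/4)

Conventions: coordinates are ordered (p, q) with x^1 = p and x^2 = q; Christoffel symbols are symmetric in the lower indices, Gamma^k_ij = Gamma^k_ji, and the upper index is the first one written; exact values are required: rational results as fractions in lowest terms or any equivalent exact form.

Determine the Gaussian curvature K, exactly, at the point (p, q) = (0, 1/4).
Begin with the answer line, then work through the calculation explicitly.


Answer: K = -28575/21218

E = 5/4, F = -3/2, G = 53/18, EG - F^2 = 103/72 at the point
E_p = 0, E_q = 0, F_p = 10/9, F_q = 0, G_p = -5/3, G_q = 0
E_qq = 0, F_pq = 0, G_pp = 25/8
The intrinsic route: Brioschi's K = (det M1 - det M2)/(EG - F^2)^2.
M1 = [[-E_qq/2 + F_pq - G_pp/2, E_p/2, F_p - E_q/2], [F_q - G_p/2, E, F], [G_q/2, F, G]] = [[-25/16, 0, 10/9], [5/6, 5/4, -3/2], [0, -3/2, 53/18]]; det M1 = -4175/1152
M2 = [[0, E_q/2, G_p/2], [E_q/2, E, F], [G_p/2, F, G]] = [[0, 0, -5/6], [0, 5/4, -3/2], [-5/6, -3/2, 53/18]]; det M2 = -125/144
det M1 - det M2 = -3175/1152; K = -3175/1152 / (103/72)^2 = -28575/21218


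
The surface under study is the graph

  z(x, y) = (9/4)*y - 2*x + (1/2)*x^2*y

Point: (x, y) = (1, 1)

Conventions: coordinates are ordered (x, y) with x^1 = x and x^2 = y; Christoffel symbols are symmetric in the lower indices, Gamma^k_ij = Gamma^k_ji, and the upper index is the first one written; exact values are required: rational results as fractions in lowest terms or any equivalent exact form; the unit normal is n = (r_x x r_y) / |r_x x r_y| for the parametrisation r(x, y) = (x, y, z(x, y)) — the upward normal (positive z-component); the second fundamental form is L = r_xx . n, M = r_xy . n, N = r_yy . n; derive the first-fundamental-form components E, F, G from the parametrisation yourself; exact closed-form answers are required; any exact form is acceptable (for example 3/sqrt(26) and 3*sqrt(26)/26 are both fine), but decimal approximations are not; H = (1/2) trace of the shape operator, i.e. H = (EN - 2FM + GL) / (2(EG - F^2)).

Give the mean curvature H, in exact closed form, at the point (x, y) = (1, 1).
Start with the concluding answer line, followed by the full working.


Answer: H = 50*sqrt(17)/867

z_x = -1, z_y = 11/4, z_xx = 1, z_xy = 1, z_yy = 0
E = 2, F = -11/4, G = 137/16; answer radicand W^2 = 153/16
unnormalised second-form numerators: l = 1, m = 1, n = 0; L = l/sqrt(153/16), and similarly M = m/sqrt(W^2), N = n/sqrt(W^2)
H = (E*n - 2*F*m + G*l) / (2*(EG - F^2)*sqrt(W^2)); E*n - 2*F*m + G*l = 225/16, EG - F^2 = 153/16, so H = (25/34)/sqrt(153/16)


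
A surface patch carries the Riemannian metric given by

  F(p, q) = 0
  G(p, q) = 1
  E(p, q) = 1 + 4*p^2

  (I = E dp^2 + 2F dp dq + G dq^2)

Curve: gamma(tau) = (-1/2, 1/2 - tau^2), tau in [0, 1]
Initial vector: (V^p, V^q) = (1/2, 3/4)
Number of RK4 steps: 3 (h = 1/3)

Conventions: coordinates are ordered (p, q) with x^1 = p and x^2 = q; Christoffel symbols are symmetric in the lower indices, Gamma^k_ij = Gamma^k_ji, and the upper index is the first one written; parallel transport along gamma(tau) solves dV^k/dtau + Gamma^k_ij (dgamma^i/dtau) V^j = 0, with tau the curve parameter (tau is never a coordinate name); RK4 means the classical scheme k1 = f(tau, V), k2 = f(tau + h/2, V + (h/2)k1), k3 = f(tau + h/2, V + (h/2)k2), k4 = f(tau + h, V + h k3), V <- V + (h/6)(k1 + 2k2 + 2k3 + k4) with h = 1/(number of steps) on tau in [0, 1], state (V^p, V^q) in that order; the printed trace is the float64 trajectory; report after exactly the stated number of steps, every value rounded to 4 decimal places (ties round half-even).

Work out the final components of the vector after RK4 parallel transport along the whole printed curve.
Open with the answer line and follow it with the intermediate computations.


Answer: V^p = 0.5000, V^q = 0.7500

gamma'(tau) = (0, -2*tau); f(tau, V)^k = -Gamma^k_ij(gamma(tau)) gamma'^i(tau) V^j; h = 1/3; intermediate values shown to 6 dp
curve data and Christoffel symbols at the stage parameters:
  tau = 0.000000: gamma = (-0.500000, 0.500000), gamma' = (0.000000, 0.000000); Gamma_ppp = -1.000000, Gamma_ppq = 0.000000, Gamma_pqq = 0.000000, Gamma_qpp = 0.000000, Gamma_qpq = 0.000000, Gamma_qqq = 0.000000
  tau = 0.166667: gamma = (-0.500000, 0.472222), gamma' = (0.000000, -0.333333); Gamma_ppp = -1.000000, Gamma_ppq = 0.000000, Gamma_pqq = 0.000000, Gamma_qpp = 0.000000, Gamma_qpq = 0.000000, Gamma_qqq = 0.000000
  tau = 0.333333: gamma = (-0.500000, 0.388889), gamma' = (0.000000, -0.666667); Gamma_ppp = -1.000000, Gamma_ppq = 0.000000, Gamma_pqq = 0.000000, Gamma_qpp = 0.000000, Gamma_qpq = 0.000000, Gamma_qqq = 0.000000
  tau = 0.500000: gamma = (-0.500000, 0.250000), gamma' = (0.000000, -1.000000); Gamma_ppp = -1.000000, Gamma_ppq = 0.000000, Gamma_pqq = 0.000000, Gamma_qpp = 0.000000, Gamma_qpq = 0.000000, Gamma_qqq = 0.000000
  tau = 0.666667: gamma = (-0.500000, 0.055556), gamma' = (0.000000, -1.333333); Gamma_ppp = -1.000000, Gamma_ppq = 0.000000, Gamma_pqq = 0.000000, Gamma_qpp = 0.000000, Gamma_qpq = 0.000000, Gamma_qqq = 0.000000
  tau = 0.833333: gamma = (-0.500000, -0.194444), gamma' = (0.000000, -1.666667); Gamma_ppp = -1.000000, Gamma_ppq = 0.000000, Gamma_pqq = 0.000000, Gamma_qpp = 0.000000, Gamma_qpq = 0.000000, Gamma_qqq = 0.000000
  tau = 1.000000: gamma = (-0.500000, -0.500000), gamma' = (0.000000, -2.000000); Gamma_ppp = -1.000000, Gamma_ppq = 0.000000, Gamma_pqq = 0.000000, Gamma_qpp = 0.000000, Gamma_qpq = 0.000000, Gamma_qqq = 0.000000
step 0: V^p = 0.5000, V^q = 0.7500
step 1: k1 = (0.000000, 0.000000), k2 = (0.000000, 0.000000), k3 = (0.000000, 0.000000), k4 = (0.000000, 0.000000); V <- V + (h/6)(k1 + 2k2 + 2k3 + k4): V^p = 0.5000, V^q = 0.7500
step 2: k1 = (0.000000, 0.000000), k2 = (0.000000, 0.000000), k3 = (0.000000, 0.000000), k4 = (0.000000, 0.000000); V <- V + (h/6)(k1 + 2k2 + 2k3 + k4): V^p = 0.5000, V^q = 0.7500
step 3: k1 = (0.000000, 0.000000), k2 = (0.000000, 0.000000), k3 = (0.000000, 0.000000), k4 = (0.000000, 0.000000); V <- V + (h/6)(k1 + 2k2 + 2k3 + k4): V^p = 0.5000, V^q = 0.7500


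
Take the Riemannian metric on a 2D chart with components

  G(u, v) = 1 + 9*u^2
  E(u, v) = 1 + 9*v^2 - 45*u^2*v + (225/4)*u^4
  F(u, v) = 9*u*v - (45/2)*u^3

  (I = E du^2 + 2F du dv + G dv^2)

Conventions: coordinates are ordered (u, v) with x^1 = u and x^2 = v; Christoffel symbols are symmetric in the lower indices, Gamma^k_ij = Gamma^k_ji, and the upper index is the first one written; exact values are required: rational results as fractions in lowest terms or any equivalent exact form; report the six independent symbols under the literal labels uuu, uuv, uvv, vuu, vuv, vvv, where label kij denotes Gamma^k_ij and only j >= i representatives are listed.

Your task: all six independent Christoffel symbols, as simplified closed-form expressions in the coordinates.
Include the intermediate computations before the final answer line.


E = 1 + 9*v^2 - 45*u^2*v + (225/4)*u^4; F = 9*u*v - (45/2)*u^3; G = 1 + 9*u^2
Gamma^k_ij = (1/2) g^{kl} (d_i g_jl + d_j g_il - d_l g_ij), with g^inv = (1/(EG-F^2)) [[G, -F], [-F, E]]
first partials: E_u = -90*u*v + 225*u^3, E_v = 18*v - 45*u^2, F_u = 9*v - (135/2)*u^2, F_v = 9*u, G_u = 18*u, G_v = 0
D = EG - F^2 = 1 + 9*v^2 + 9*u^2 - 45*u^2*v + (225/4)*u^4
expanded: Gamma^u_uu = (G E_u - 2F F_u + F E_v)/(2D), Gamma^u_uv = (G E_v - F G_u)/(2D), Gamma^u_vv = (2G F_v - G G_u - F G_v)/(2D), Gamma^v_uu = (2E F_u - E E_v - F E_u)/(2D), Gamma^v_uv = (E G_u - F E_v)/(2D), Gamma^v_vv = (E G_v - 2F F_v + F G_u)/(2D); substitute and cancel common factors

Answer: Gamma_uuu = (450*u^3 - 180*u*v)/(225*u^4 - 180*u^2*v + 36*u^2 + 36*v^2 + 4), Gamma_uuv = (-90*u^2 + 36*v)/(225*u^4 - 180*u^2*v + 36*u^2 + 36*v^2 + 4), Gamma_uvv = 0, Gamma_vuu = -180*u^2/(225*u^4 - 180*u^2*v + 36*u^2 + 36*v^2 + 4), Gamma_vuv = 36*u/(225*u^4 - 180*u^2*v + 36*u^2 + 36*v^2 + 4), Gamma_vvv = 0


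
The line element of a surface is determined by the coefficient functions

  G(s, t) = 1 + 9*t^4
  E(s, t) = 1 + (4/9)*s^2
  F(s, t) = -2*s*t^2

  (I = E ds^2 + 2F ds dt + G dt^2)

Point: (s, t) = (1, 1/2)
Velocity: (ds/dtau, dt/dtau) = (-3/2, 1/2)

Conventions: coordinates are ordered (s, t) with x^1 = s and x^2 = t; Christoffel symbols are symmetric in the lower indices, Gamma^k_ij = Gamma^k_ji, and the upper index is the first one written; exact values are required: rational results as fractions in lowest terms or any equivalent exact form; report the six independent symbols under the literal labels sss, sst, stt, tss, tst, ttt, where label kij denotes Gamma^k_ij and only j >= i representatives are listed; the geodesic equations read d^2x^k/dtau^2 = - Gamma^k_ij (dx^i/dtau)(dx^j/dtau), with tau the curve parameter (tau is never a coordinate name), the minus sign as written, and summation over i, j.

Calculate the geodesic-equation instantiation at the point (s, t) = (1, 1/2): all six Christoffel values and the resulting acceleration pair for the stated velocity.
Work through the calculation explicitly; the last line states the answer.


E = 13/9, F = -1/2, G = 25/16 at the point
E_s = 8/9, E_t = 0, F_s = -1/2, F_t = -2, G_s = 0, G_t = 9/2
EG - F^2 = 289/144;  g^inv = (144/289) * [[25/16, 1/2], [1/2, 13/9]]
first-kind symbols [ij,l] = (1/2)(d_i g_jl + d_j g_il - d_l g_ij): [ss,s] = E_s/2 = 4/9, [ss,t] = F_s - E_t/2 = -1/2, [st,s] = E_t/2 = 0, [st,t] = G_s/2 = 0, [tt,s] = F_t - G_s/2 = -2, [tt,t] = G_t/2 = 9/4
Gamma^s_ij = (G*[ij,s] - F*[ij,t])/(EG - F^2), Gamma^t_ij = (E*[ij,t] - F*[ij,s])/(EG - F^2)
Gamma_sss = 64/289, Gamma_sst = 0, Gamma_stt = -288/289, Gamma_tss = -72/289, Gamma_tst = 0, Gamma_ttt = 324/289
d^2s/dtau^2 = -(Gamma_sss*(-3/2)^2 + 2*Gamma_sst*(-3/2)*(1/2) + Gamma_stt*(1/2)^2) = -72/289
d^2t/dtau^2 = -(Gamma_tss*(-3/2)^2 + 2*Gamma_tst*(-3/2)*(1/2) + Gamma_ttt*(1/2)^2) = 81/289

Answer: Gamma_sss = 64/289, Gamma_sst = 0, Gamma_stt = -288/289, Gamma_tss = -72/289, Gamma_tst = 0, Gamma_ttt = 324/289; accelerations (d^2s/dtau^2, d^2t/dtau^2) = (-72/289, 81/289)


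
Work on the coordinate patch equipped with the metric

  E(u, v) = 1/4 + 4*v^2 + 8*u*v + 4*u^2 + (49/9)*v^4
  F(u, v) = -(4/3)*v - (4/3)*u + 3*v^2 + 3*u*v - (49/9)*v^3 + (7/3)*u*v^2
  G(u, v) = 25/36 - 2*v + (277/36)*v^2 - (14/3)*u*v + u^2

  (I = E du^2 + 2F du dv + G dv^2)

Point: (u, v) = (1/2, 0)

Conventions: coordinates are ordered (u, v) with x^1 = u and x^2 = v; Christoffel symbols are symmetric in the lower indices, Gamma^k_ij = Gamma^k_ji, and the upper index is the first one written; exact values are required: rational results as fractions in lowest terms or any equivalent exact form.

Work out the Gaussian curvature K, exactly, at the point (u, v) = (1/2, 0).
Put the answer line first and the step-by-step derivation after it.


Answer: K = -11916/2809

E = 5/4, F = -2/3, G = 17/18, EG - F^2 = 53/72 at the point
E_u = 4, E_v = 4, F_u = -4/3, F_v = 1/6, G_u = 1, G_v = -13/3
E_vv = 8, F_uv = 3, G_uu = 2
K follows from Brioschi's formula, (det M1 - det M2)/(EG - F^2)^2.
M1 = [[-E_vv/2 + F_uv - G_uu/2, E_u/2, F_u - E_v/2], [F_v - G_u/2, E, F], [G_v/2, F, G]] = [[-2, 2, -10/3], [-1/3, 5/4, -2/3], [-13/6, -2/3, 17/18]]; det M1 = -139/18
M2 = [[0, E_v/2, G_u/2], [E_v/2, E, F], [G_u/2, F, G]] = [[0, 2, 1/2], [2, 5/4, -2/3], [1/2, -2/3, 17/18]]; det M2 = -781/144
det M1 - det M2 = -331/144; K = -331/144 / (53/72)^2 = -11916/2809


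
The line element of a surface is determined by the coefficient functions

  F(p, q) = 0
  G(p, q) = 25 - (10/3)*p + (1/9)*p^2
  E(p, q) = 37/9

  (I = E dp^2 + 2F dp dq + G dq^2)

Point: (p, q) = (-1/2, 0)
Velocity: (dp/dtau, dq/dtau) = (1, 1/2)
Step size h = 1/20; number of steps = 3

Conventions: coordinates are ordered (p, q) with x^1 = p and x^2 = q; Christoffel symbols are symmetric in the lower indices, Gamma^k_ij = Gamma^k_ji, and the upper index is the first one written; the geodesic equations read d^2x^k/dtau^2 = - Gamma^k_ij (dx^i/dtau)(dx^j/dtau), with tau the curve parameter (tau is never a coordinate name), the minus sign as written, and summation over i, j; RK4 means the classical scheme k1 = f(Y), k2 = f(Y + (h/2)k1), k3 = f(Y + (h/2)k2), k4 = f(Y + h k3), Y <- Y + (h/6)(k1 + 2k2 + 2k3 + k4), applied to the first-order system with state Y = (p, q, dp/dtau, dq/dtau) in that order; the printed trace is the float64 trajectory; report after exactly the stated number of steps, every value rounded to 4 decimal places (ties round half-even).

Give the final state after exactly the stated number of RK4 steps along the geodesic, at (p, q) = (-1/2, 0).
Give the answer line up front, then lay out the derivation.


Answer: p = -0.3512, q = 0.0757, dp/dtau = 0.9841, dq/dtau = 0.5097

f(Y) = (dp/dtau, dq/dtau, -Gamma^p_ij Y'^i Y'^j, -Gamma^q_ij Y'^i Y'^j) with the Gammas evaluated at the stage position; h = 0.050000; intermediate values shown to 6 dp
step 0: p = -0.5000, q = 0.0000, dp/dtau = 1.0000, dq/dtau = 0.5000
step 1:
  k1: at (p, q) = (-0.500000, 0.000000), (dp/dtau, dq/dtau) = (1.000000, 0.500000); Gamma_ppp = 0.000000, Gamma_ppq = 0.000000, Gamma_pqq = 0.418919, Gamma_qpp = 0.000000, Gamma_qpq = -0.064516, Gamma_qqq = 0.000000; k1 = (1.000000, 0.500000, -0.104730, 0.064516)
  k2: at (p, q) = (-0.475000, 0.012500), (dp/dtau, dq/dtau) = (0.997382, 0.501613); Gamma_ppp = 0.000000, Gamma_ppq = 0.000000, Gamma_pqq = 0.418243, Gamma_qpp = 0.000000, Gamma_qpq = -0.064620, Gamma_qqq = 0.000000; k2 = (0.997382, 0.501613, -0.105236, 0.064659)
  k3: at (p, q) = (-0.475065, 0.012540), (dp/dtau, dq/dtau) = (0.997369, 0.501616); Gamma_ppp = 0.000000, Gamma_ppq = 0.000000, Gamma_pqq = 0.418245, Gamma_qpp = 0.000000, Gamma_qpq = -0.064620, Gamma_qqq = 0.000000; k3 = (0.997369, 0.501616, -0.105238, 0.064658)
  k4: at (p, q) = (-0.450132, 0.025081), (dp/dtau, dq/dtau) = (0.994738, 0.503233); Gamma_ppp = 0.000000, Gamma_ppq = 0.000000, Gamma_pqq = 0.417571, Gamma_qpp = 0.000000, Gamma_qpq = -0.064724, Gamma_qqq = 0.000000; k4 = (0.994738, 0.503233, -0.105747, 0.064800)
  Y <- Y + (h/6)(k1 + 2k2 + 2k3 + k4): p = -0.4501, q = 0.0251, dp/dtau = 0.9947, dq/dtau = 0.5032
step 2:
  k1: at (p, q) = (-0.450131, 0.025081), (dp/dtau, dq/dtau) = (0.994738, 0.503233); Gamma_ppp = 0.000000, Gamma_ppq = 0.000000, Gamma_pqq = 0.417571, Gamma_qpp = 0.000000, Gamma_qpq = -0.064724, Gamma_qqq = 0.000000; k1 = (0.994738, 0.503233, -0.105747, 0.064800)
  k2: at (p, q) = (-0.425263, 0.037662), (dp/dtau, dq/dtau) = (0.992094, 0.504853); Gamma_ppp = 0.000000, Gamma_ppq = 0.000000, Gamma_pqq = 0.416899, Gamma_qpp = 0.000000, Gamma_qpq = -0.064829, Gamma_qqq = 0.000000; k2 = (0.992094, 0.504853, -0.106258, 0.064940)
  k3: at (p, q) = (-0.425329, 0.037702), (dp/dtau, dq/dtau) = (0.992082, 0.504856); Gamma_ppp = 0.000000, Gamma_ppq = 0.000000, Gamma_pqq = 0.416901, Gamma_qpp = 0.000000, Gamma_qpq = -0.064828, Gamma_qqq = 0.000000; k3 = (0.992082, 0.504856, -0.106260, 0.064940)
  k4: at (p, q) = (-0.400527, 0.050324), (dp/dtau, dq/dtau) = (0.989425, 0.506480); Gamma_ppp = 0.000000, Gamma_ppq = 0.000000, Gamma_pqq = 0.416230, Gamma_qpp = 0.000000, Gamma_qpq = -0.064933, Gamma_qqq = 0.000000; k4 = (0.989425, 0.506480, -0.106772, 0.065079)
  Y <- Y + (h/6)(k1 + 2k2 + 2k3 + k4): p = -0.4005, q = 0.0503, dp/dtau = 0.9894, dq/dtau = 0.5065
step 3:
  k1: at (p, q) = (-0.400527, 0.050324), (dp/dtau, dq/dtau) = (0.989425, 0.506480); Gamma_ppp = 0.000000, Gamma_ppq = 0.000000, Gamma_pqq = 0.416230, Gamma_qpp = 0.000000, Gamma_qpq = -0.064933, Gamma_qqq = 0.000000; k1 = (0.989425, 0.506480, -0.106772, 0.065079)
  k2: at (p, q) = (-0.375791, 0.062986), (dp/dtau, dq/dtau) = (0.986756, 0.508107); Gamma_ppp = 0.000000, Gamma_ppq = 0.000000, Gamma_pqq = 0.415562, Gamma_qpp = 0.000000, Gamma_qpq = -0.065037, Gamma_qqq = 0.000000; k2 = (0.986756, 0.508107, -0.107287, 0.065216)
  k3: at (p, q) = (-0.375858, 0.063026), (dp/dtau, dq/dtau) = (0.986743, 0.508110); Gamma_ppp = 0.000000, Gamma_ppq = 0.000000, Gamma_pqq = 0.415564, Gamma_qpp = 0.000000, Gamma_qpq = -0.065037, Gamma_qqq = 0.000000; k3 = (0.986743, 0.508110, -0.107289, 0.065216)
  k4: at (p, q) = (-0.351190, 0.075729), (dp/dtau, dq/dtau) = (0.984061, 0.509741); Gamma_ppp = 0.000000, Gamma_ppq = 0.000000, Gamma_pqq = 0.414897, Gamma_qpp = 0.000000, Gamma_qpq = -0.065142, Gamma_qqq = 0.000000; k4 = (0.984061, 0.509741, -0.107805, 0.065352)
  Y <- Y + (h/6)(k1 + 2k2 + 2k3 + k4): p = -0.3512, q = 0.0757, dp/dtau = 0.9841, dq/dtau = 0.5097


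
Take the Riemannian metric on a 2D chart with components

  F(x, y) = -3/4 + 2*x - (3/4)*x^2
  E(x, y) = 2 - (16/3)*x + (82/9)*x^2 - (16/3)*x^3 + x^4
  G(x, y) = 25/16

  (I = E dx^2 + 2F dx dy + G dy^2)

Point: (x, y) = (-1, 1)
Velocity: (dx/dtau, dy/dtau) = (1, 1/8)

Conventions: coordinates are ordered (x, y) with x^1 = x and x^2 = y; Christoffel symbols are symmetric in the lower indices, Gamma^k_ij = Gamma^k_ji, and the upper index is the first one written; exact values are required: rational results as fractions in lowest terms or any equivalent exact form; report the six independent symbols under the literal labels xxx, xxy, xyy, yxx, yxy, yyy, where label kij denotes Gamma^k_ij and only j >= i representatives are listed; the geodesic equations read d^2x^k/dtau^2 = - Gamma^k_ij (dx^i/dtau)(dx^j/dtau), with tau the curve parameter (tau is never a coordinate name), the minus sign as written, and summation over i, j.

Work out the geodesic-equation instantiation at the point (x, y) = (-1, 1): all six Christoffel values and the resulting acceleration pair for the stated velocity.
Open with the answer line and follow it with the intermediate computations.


Answer: Gamma_xxx = -3136/3361, Gamma_xxy = 0, Gamma_xyy = 0, Gamma_yxx = 504/3361, Gamma_yxy = 0, Gamma_yyy = 0; accelerations (d^2x/dtau^2, d^2y/dtau^2) = (3136/3361, -504/3361)

E = 205/9, F = -7/2, G = 25/16 at the point
E_x = -392/9, E_y = 0, F_x = 7/2, F_y = 0, G_x = 0, G_y = 0
EG - F^2 = 3361/144;  g^inv = (144/3361) * [[25/16, 7/2], [7/2, 205/9]]
first-kind symbols [ij,l] = (1/2)(d_i g_jl + d_j g_il - d_l g_ij): [xx,x] = E_x/2 = -196/9, [xx,y] = F_x - E_y/2 = 7/2, [xy,x] = E_y/2 = 0, [xy,y] = G_x/2 = 0, [yy,x] = F_y - G_x/2 = 0, [yy,y] = G_y/2 = 0
Gamma^x_ij = (G*[ij,x] - F*[ij,y])/(EG - F^2), Gamma^y_ij = (E*[ij,y] - F*[ij,x])/(EG - F^2)
Gamma_xxx = -3136/3361, Gamma_xxy = 0, Gamma_xyy = 0, Gamma_yxx = 504/3361, Gamma_yxy = 0, Gamma_yyy = 0
d^2x/dtau^2 = -(Gamma_xxx*(1)^2 + 2*Gamma_xxy*(1)*(1/8) + Gamma_xyy*(1/8)^2) = 3136/3361
d^2y/dtau^2 = -(Gamma_yxx*(1)^2 + 2*Gamma_yxy*(1)*(1/8) + Gamma_yyy*(1/8)^2) = -504/3361


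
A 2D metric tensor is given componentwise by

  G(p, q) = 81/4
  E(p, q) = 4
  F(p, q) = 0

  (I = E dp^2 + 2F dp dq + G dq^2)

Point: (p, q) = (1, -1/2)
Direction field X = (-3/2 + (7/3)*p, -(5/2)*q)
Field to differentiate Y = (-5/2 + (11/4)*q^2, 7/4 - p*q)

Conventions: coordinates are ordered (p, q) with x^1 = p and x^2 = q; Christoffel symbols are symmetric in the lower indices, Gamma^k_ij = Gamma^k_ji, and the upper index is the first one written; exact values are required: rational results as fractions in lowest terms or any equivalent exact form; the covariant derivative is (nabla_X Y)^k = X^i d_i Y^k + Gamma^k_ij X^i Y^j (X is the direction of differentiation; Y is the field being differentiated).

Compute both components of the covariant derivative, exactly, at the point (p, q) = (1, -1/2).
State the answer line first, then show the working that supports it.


Answer: (nabla_X Y)^p = -55/16, (nabla_X Y)^q = -5/6

E = 4, F = 0, G = 81/4 at the point
E_p = 0, E_q = 0, F_p = 0, F_q = 0, G_p = 0, G_q = 0
EG - F^2 = 81;  g^inv = (1/81) * [[81/4, 0], [0, 4]]
first-kind symbols [ij,l] = (1/2)(d_i g_jl + d_j g_il - d_l g_ij): [pp,p] = E_p/2 = 0, [pp,q] = F_p - E_q/2 = 0, [pq,p] = E_q/2 = 0, [pq,q] = G_p/2 = 0, [qq,p] = F_q - G_p/2 = 0, [qq,q] = G_q/2 = 0
Gamma^p_ij = (G*[ij,p] - F*[ij,q])/(EG - F^2), Gamma^q_ij = (E*[ij,q] - F*[ij,p])/(EG - F^2)
Gamma_ppp = 0, Gamma_ppq = 0, Gamma_pqq = 0, Gamma_qpp = 0, Gamma_qpq = 0, Gamma_qqq = 0
X = (5/6, 5/4), Y = (-29/16, 9/4) at the point


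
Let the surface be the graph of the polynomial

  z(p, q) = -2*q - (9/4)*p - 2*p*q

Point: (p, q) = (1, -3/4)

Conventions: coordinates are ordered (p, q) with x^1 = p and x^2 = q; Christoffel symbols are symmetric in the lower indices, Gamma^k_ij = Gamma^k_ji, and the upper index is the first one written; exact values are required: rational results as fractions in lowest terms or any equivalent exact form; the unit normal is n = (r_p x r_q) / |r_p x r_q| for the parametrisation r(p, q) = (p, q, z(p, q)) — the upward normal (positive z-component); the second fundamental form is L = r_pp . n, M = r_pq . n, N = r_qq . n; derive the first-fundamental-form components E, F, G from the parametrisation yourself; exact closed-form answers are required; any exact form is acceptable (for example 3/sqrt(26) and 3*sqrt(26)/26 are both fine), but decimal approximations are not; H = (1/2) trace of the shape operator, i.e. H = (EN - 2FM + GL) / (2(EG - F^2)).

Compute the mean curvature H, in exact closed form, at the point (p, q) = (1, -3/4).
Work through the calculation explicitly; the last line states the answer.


z_p = -3/4, z_q = -4, z_pp = 0, z_pq = -2, z_qq = 0
E = 25/16, F = 3, G = 17; answer radicand W^2 = 281/16
unnormalised second-form numerators: l = 0, m = -2, n = 0; L = l/sqrt(281/16), and similarly M = m/sqrt(W^2), N = n/sqrt(W^2)
H = (E*n - 2*F*m + G*l) / (2*(EG - F^2)*sqrt(W^2)); E*n - 2*F*m + G*l = 12, EG - F^2 = 281/16, so H = (96/281)/sqrt(281/16)

Answer: H = 384*sqrt(281)/78961


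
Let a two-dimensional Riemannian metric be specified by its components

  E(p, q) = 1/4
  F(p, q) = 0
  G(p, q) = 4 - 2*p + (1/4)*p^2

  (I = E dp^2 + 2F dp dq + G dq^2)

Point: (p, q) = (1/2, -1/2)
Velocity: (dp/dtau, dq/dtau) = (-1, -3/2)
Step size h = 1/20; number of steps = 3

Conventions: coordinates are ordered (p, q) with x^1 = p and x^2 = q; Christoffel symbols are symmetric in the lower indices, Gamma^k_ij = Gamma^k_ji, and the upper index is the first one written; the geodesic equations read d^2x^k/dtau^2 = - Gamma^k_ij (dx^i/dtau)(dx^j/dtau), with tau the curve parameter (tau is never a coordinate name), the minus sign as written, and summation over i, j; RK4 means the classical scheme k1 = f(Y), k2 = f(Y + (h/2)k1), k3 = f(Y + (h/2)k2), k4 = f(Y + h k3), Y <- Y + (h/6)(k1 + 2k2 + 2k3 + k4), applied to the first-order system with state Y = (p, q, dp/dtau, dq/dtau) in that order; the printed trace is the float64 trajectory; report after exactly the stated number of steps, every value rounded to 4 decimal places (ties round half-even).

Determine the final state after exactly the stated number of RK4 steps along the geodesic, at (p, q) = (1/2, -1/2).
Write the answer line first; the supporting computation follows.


Answer: p = 0.2660, q = -0.7125, dp/dtau = -2.0847, dq/dtau = -1.3179

f(Y) = (dp/dtau, dq/dtau, -Gamma^p_ij Y'^i Y'^j, -Gamma^q_ij Y'^i Y'^j) with the Gammas evaluated at the stage position; h = 0.050000; intermediate values shown to 6 dp
step 0: p = 0.5000, q = -0.5000, dp/dtau = -1.0000, dq/dtau = -1.5000
step 1:
  k1: at (p, q) = (0.500000, -0.500000), (dp/dtau, dq/dtau) = (-1.000000, -1.500000); Gamma_ppp = 0.000000, Gamma_ppq = 0.000000, Gamma_pqq = 3.500000, Gamma_qpp = 0.000000, Gamma_qpq = -0.285714, Gamma_qqq = 0.000000; k1 = (-1.000000, -1.500000, -7.875000, 0.857143)
  k2: at (p, q) = (0.475000, -0.537500), (dp/dtau, dq/dtau) = (-1.196875, -1.478571); Gamma_ppp = 0.000000, Gamma_ppq = 0.000000, Gamma_pqq = 3.525000, Gamma_qpp = 0.000000, Gamma_qpq = -0.283688, Gamma_qqq = 0.000000; k2 = (-1.196875, -1.478571, -7.706261, 1.004065)
  k3: at (p, q) = (0.470078, -0.536964), (dp/dtau, dq/dtau) = (-1.192657, -1.474898); Gamma_ppp = 0.000000, Gamma_ppq = 0.000000, Gamma_pqq = 3.529922, Gamma_qpp = 0.000000, Gamma_qpq = -0.283292, Gamma_qqq = 0.000000; k3 = (-1.192657, -1.474898, -7.678728, 0.996649)
  k4: at (p, q) = (0.440367, -0.573745), (dp/dtau, dq/dtau) = (-1.383936, -1.450168); Gamma_ppp = 0.000000, Gamma_ppq = 0.000000, Gamma_pqq = 3.559633, Gamma_qpp = 0.000000, Gamma_qpq = -0.280928, Gamma_qqq = 0.000000; k4 = (-1.383936, -1.450168, -7.485858, 1.127610)
  Y <- Y + (h/6)(k1 + 2k2 + 2k3 + k4): p = 0.4403, q = -0.5738, dp/dtau = -1.3844, dq/dtau = -1.4501
step 2:
  k1: at (p, q) = (0.440308, -0.573809), (dp/dtau, dq/dtau) = (-1.384424, -1.450115); Gamma_ppp = 0.000000, Gamma_ppq = 0.000000, Gamma_pqq = 3.559692, Gamma_qpp = 0.000000, Gamma_qpq = -0.280923, Gamma_qqq = 0.000000; k1 = (-1.384424, -1.450115, -7.485440, 1.127948)
  k2: at (p, q) = (0.405698, -0.610062), (dp/dtau, dq/dtau) = (-1.571560, -1.421916); Gamma_ppp = 0.000000, Gamma_ppq = 0.000000, Gamma_pqq = 3.594302, Gamma_qpp = 0.000000, Gamma_qpq = -0.278218, Gamma_qqq = 0.000000; k2 = (-1.571560, -1.421916, -7.267127, 1.243427)
  k3: at (p, q) = (0.401019, -0.609357), (dp/dtau, dq/dtau) = (-1.566102, -1.419029); Gamma_ppp = 0.000000, Gamma_ppq = 0.000000, Gamma_pqq = 3.598981, Gamma_qpp = 0.000000, Gamma_qpq = -0.277856, Gamma_qqq = 0.000000; k3 = (-1.566102, -1.419029, -7.247068, 1.234986)
  k4: at (p, q) = (0.362003, -0.644761), (dp/dtau, dq/dtau) = (-1.746777, -1.388366); Gamma_ppp = 0.000000, Gamma_ppq = 0.000000, Gamma_pqq = 3.637997, Gamma_qpp = 0.000000, Gamma_qpq = -0.274877, Gamma_qqq = 0.000000; k4 = (-1.746777, -1.388366, -7.012456, 1.333242)
  Y <- Y + (h/6)(k1 + 2k2 + 2k3 + k4): p = 0.3619, q = -0.6448, dp/dtau = -1.7471, dq/dtau = -1.3883
step 3:
  k1: at (p, q) = (0.361921, -0.644812), (dp/dtau, dq/dtau) = (-1.747143, -1.388298); Gamma_ppp = 0.000000, Gamma_ppq = 0.000000, Gamma_pqq = 3.638079, Gamma_qpp = 0.000000, Gamma_qpq = -0.274870, Gamma_qqq = 0.000000; k1 = (-1.747143, -1.388298, -7.011933, 1.333426)
  k2: at (p, q) = (0.318242, -0.679520), (dp/dtau, dq/dtau) = (-1.922441, -1.354963); Gamma_ppp = 0.000000, Gamma_ppq = 0.000000, Gamma_pqq = 3.681758, Gamma_qpp = 0.000000, Gamma_qpq = -0.271609, Gamma_qqq = 0.000000; k2 = (-1.922441, -1.354963, -6.759427, 1.414996)
  k3: at (p, q) = (0.313860, -0.678686), (dp/dtau, dq/dtau) = (-1.916128, -1.352923); Gamma_ppp = 0.000000, Gamma_ppq = 0.000000, Gamma_pqq = 3.686140, Gamma_qpp = 0.000000, Gamma_qpq = -0.271286, Gamma_qqq = 0.000000; k3 = (-1.916128, -1.352923, -6.747118, 1.406553)
  k4: at (p, q) = (0.266114, -0.712459), (dp/dtau, dq/dtau) = (-2.084499, -1.317971); Gamma_ppp = 0.000000, Gamma_ppq = 0.000000, Gamma_pqq = 3.733886, Gamma_qpp = 0.000000, Gamma_qpq = -0.267818, Gamma_qqq = 0.000000; k4 = (-2.084499, -1.317971, -6.485934, 1.471554)
  Y <- Y + (h/6)(k1 + 2k2 + 2k3 + k4): p = 0.2660, q = -0.7125, dp/dtau = -2.0847, dq/dtau = -1.3179


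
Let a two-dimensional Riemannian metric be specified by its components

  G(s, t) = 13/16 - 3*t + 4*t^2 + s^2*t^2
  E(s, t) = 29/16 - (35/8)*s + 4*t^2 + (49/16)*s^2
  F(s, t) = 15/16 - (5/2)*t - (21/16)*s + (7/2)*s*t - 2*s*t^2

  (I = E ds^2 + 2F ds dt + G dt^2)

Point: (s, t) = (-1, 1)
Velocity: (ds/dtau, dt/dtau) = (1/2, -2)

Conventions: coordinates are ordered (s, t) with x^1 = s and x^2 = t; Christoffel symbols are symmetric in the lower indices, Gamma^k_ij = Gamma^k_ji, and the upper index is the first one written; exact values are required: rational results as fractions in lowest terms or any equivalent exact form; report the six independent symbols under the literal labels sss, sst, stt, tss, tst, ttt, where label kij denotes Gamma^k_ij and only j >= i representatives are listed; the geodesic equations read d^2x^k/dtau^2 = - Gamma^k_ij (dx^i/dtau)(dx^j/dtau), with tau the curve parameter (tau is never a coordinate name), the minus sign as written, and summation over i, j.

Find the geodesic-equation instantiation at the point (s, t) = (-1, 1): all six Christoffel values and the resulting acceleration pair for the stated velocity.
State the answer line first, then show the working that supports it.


Answer: Gamma_sss = -1372/2189, Gamma_sst = 608/2189, Gamma_stt = 212/2189, Gamma_tss = -3821/2189, Gamma_tst = -400/2189, Gamma_ttt = 2856/2189; accelerations (d^2s/dtau^2, d^2t/dtau^2) = (711/2189, -45075/8756)

E = 53/4, F = -7/4, G = 45/16 at the point
E_s = -21/2, E_t = 8, F_s = 3/16, F_t = -2, G_s = -2, G_t = 7
EG - F^2 = 2189/64;  g^inv = (64/2189) * [[45/16, 7/4], [7/4, 53/4]]
first-kind symbols [ij,l] = (1/2)(d_i g_jl + d_j g_il - d_l g_ij): [ss,s] = E_s/2 = -21/4, [ss,t] = F_s - E_t/2 = -61/16, [st,s] = E_t/2 = 4, [st,t] = G_s/2 = -1, [tt,s] = F_t - G_s/2 = -1, [tt,t] = G_t/2 = 7/2
Gamma^s_ij = (G*[ij,s] - F*[ij,t])/(EG - F^2), Gamma^t_ij = (E*[ij,t] - F*[ij,s])/(EG - F^2)
Gamma_sss = -1372/2189, Gamma_sst = 608/2189, Gamma_stt = 212/2189, Gamma_tss = -3821/2189, Gamma_tst = -400/2189, Gamma_ttt = 2856/2189
d^2s/dtau^2 = -(Gamma_sss*(1/2)^2 + 2*Gamma_sst*(1/2)*(-2) + Gamma_stt*(-2)^2) = 711/2189
d^2t/dtau^2 = -(Gamma_tss*(1/2)^2 + 2*Gamma_tst*(1/2)*(-2) + Gamma_ttt*(-2)^2) = -45075/8756


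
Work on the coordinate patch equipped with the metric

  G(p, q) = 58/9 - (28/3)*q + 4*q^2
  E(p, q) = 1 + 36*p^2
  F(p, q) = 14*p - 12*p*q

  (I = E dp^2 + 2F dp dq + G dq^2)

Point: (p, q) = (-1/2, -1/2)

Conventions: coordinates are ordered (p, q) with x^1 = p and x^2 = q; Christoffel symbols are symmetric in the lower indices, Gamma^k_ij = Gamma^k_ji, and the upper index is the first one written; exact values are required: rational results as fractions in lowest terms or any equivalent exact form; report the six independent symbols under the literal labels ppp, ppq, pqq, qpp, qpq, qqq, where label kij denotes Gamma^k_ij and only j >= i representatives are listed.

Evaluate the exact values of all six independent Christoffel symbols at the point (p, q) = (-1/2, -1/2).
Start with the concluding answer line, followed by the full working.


Answer: Gamma_ppp = -81/95, Gamma_ppq = 0, Gamma_pqq = 27/95, Gamma_qpp = 18/19, Gamma_qpq = 0, Gamma_qqq = -6/19

E = 10, F = -10, G = 109/9 at the point
E_p = -36, E_q = 0, F_p = 20, F_q = 6, G_p = 0, G_q = -40/3
EG - F^2 = 190/9;  g^inv = (9/190) * [[109/9, 10], [10, 10]]
first-kind symbols [ij,l] = (1/2)(d_i g_jl + d_j g_il - d_l g_ij): [pp,p] = E_p/2 = -18, [pp,q] = F_p - E_q/2 = 20, [pq,p] = E_q/2 = 0, [pq,q] = G_p/2 = 0, [qq,p] = F_q - G_p/2 = 6, [qq,q] = G_q/2 = -20/3
Gamma^p_ij = (G*[ij,p] - F*[ij,q])/(EG - F^2), Gamma^q_ij = (E*[ij,q] - F*[ij,p])/(EG - F^2)


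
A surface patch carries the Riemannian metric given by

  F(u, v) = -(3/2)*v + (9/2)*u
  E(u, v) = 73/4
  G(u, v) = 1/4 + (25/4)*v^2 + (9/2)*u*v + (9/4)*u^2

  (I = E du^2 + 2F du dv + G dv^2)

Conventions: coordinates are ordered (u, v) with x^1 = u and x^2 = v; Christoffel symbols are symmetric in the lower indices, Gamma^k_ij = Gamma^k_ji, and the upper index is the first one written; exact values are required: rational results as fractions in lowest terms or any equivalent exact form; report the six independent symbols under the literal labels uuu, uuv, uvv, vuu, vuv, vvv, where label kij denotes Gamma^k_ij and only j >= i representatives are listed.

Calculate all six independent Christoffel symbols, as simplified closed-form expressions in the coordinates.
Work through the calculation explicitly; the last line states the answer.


E = 73/4; F = -(3/2)*v + (9/2)*u; G = 1/4 + (25/4)*v^2 + (9/2)*u*v + (9/4)*u^2
Gamma^k_ij = (1/2) g^{kl} (d_i g_jl + d_j g_il - d_l g_ij), with g^inv = (1/(EG-F^2)) [[G, -F], [-F, E]]
first partials: E_u = 0, E_v = 0, F_u = 9/2, F_v = -3/2, G_u = (9/2)*v + (9/2)*u, G_v = (25/2)*v + (9/2)*u
D = EG - F^2 = 73/16 + (1789/16)*v^2 + (765/8)*u*v + (333/16)*u^2
expanded: Gamma^u_uu = (G E_u - 2F F_u + F E_v)/(2D), Gamma^u_uv = (G E_v - F G_u)/(2D), Gamma^u_vv = (2G F_v - G G_u - F G_v)/(2D), Gamma^v_uu = (2E F_u - E E_v - F E_u)/(2D), Gamma^v_uv = (E G_u - F E_v)/(2D), Gamma^v_vv = (E G_v - 2F F_v + F G_u)/(2D); substitute and cancel common factors

Answer: Gamma_uuu = (-324*u + 108*v)/(333*u^2 + 1530*u*v + 1789*v^2 + 73), Gamma_uuv = (-162*u^2 - 108*u*v + 54*v^2)/(333*u^2 + 1530*u*v + 1789*v^2 + 73), Gamma_uvv = (-81*u^3 - 243*u^2*v - 216*u^2 - 387*u*v^2 - 504*u*v - 9*u - 225*v^3 - 9*v - 6)/(333*u^2 + 1530*u*v + 1789*v^2 + 73), Gamma_vuu = 1314/(333*u^2 + 1530*u*v + 1789*v^2 + 73), Gamma_vuv = (657*u + 657*v)/(333*u^2 + 1530*u*v + 1789*v^2 + 73), Gamma_vvv = (162*u^2 + 108*u*v + 765*u - 54*v^2 + 1789*v)/(333*u^2 + 1530*u*v + 1789*v^2 + 73)


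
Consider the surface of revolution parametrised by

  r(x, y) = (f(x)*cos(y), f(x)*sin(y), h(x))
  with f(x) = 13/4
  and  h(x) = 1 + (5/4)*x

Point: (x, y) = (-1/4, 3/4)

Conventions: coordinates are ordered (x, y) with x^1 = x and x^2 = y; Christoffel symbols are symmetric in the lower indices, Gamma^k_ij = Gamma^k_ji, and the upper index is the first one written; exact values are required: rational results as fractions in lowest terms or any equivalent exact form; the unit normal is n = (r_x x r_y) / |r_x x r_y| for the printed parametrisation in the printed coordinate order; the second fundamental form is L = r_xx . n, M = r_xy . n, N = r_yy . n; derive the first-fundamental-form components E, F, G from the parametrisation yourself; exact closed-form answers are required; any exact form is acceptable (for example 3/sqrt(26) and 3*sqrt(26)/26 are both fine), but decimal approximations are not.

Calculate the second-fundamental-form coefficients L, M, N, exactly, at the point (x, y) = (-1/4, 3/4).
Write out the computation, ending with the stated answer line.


f = 13/4, f' = 0, f'' = 0, h' = 5/4, h'' = 0
E = 25/16, F = 0, G = 169/16; answer radicand W^2 = 25/16
unnormalised second-form numerators: l = 0, m = 0, n = 65/16; L = l/sqrt(25/16), and similarly M = m/sqrt(W^2), N = n/sqrt(W^2)

Answer: L = 0, M = 0, N = 13/4


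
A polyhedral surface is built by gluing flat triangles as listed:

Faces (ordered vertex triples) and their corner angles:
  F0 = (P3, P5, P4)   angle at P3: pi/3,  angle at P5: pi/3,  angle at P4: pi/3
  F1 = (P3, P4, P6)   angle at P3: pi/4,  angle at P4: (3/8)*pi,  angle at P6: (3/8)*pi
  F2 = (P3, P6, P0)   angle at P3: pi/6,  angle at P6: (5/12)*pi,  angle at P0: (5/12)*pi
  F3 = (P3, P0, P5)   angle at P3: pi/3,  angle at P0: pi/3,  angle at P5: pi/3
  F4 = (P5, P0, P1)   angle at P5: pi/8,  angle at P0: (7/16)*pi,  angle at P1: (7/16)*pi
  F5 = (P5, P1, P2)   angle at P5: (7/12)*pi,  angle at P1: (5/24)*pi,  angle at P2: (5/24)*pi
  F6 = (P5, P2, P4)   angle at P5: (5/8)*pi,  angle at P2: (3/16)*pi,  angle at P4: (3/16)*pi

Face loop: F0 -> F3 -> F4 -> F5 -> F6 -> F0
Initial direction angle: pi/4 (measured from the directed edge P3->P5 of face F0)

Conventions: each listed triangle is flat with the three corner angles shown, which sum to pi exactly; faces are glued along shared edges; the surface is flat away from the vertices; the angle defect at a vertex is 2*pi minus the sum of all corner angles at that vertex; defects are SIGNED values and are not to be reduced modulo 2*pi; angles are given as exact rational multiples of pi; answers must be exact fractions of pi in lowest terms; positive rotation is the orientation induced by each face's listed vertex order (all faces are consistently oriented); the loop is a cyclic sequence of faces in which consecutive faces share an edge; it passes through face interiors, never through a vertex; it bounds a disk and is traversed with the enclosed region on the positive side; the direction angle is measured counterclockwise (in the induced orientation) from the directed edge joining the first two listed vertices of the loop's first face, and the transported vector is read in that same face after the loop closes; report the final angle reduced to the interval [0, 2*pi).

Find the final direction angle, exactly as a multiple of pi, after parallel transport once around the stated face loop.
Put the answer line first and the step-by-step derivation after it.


Answer: final direction angle = pi/4

enclosed vertex P5: corner angles sum to 2*pi, defect = 2*pi - 2*pi = 0
holonomy = initial angle + sum of enclosed defects (mod 2*pi), positive in the induced orientation
final angle = pi/4 + 0 = pi/4 (mod 2*pi)


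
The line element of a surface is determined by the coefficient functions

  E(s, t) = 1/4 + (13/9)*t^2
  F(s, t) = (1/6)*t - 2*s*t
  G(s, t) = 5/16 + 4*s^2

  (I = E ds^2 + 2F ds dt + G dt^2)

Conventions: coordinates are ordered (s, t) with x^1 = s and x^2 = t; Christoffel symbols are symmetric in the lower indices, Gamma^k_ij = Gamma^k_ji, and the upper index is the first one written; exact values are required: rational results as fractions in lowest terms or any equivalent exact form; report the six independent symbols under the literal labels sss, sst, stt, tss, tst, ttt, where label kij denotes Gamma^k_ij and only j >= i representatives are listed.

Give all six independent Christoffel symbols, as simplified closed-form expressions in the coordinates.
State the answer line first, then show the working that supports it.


Answer: Gamma_sss = (-11904*s*t^2 + 992*t^2)/(3072*s^2*t^2 + 1728*s^2 + 1152*s*t^2 + 732*t^2 + 135), Gamma_sst = (7936*s^2*t - 384*s*t + 260*t)/(1024*s^2*t^2 + 576*s^2 + 384*s*t^2 + 244*t^2 + 45), Gamma_stt = (-13824*s^3 + 384*s^2 - 1080*s + 30)/(1024*s^2*t^2 + 576*s^2 + 384*s*t^2 + 244*t^2 + 45), Gamma_tss = (-25792*t^3 - 4464*t)/(9216*s^2*t^2 + 5184*s^2 + 3456*s*t^2 + 2196*t^2 + 405), Gamma_tst = (14976*s*t^2 + 1728*s - 416*t^2)/(3072*s^2*t^2 + 1728*s^2 + 1152*s*t^2 + 732*t^2 + 135), Gamma_ttt = (-6912*s^2*t + 768*s*t - 16*t)/(1024*s^2*t^2 + 576*s^2 + 384*s*t^2 + 244*t^2 + 45)

E = 1/4 + (13/9)*t^2; F = (1/6)*t - 2*s*t; G = 5/16 + 4*s^2
Gamma^k_ij = (1/2) g^{kl} (d_i g_jl + d_j g_il - d_l g_ij), with g^inv = (1/(EG-F^2)) [[G, -F], [-F, E]]
first partials: E_s = 0, E_t = (26/9)*t, F_s = -2*t, F_t = 1/6 - 2*s, G_s = 8*s, G_t = 0
D = EG - F^2 = 5/64 + (61/144)*t^2 + s^2 + (2/3)*s*t^2 + (16/9)*s^2*t^2
expanded: Gamma^s_ss = (G E_s - 2F F_s + F E_t)/(2D), Gamma^s_st = (G E_t - F G_s)/(2D), Gamma^s_tt = (2G F_t - G G_s - F G_t)/(2D), Gamma^t_ss = (2E F_s - E E_t - F E_s)/(2D), Gamma^t_st = (E G_s - F E_t)/(2D), Gamma^t_tt = (E G_t - 2F F_t + F G_s)/(2D); substitute and cancel common factors
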